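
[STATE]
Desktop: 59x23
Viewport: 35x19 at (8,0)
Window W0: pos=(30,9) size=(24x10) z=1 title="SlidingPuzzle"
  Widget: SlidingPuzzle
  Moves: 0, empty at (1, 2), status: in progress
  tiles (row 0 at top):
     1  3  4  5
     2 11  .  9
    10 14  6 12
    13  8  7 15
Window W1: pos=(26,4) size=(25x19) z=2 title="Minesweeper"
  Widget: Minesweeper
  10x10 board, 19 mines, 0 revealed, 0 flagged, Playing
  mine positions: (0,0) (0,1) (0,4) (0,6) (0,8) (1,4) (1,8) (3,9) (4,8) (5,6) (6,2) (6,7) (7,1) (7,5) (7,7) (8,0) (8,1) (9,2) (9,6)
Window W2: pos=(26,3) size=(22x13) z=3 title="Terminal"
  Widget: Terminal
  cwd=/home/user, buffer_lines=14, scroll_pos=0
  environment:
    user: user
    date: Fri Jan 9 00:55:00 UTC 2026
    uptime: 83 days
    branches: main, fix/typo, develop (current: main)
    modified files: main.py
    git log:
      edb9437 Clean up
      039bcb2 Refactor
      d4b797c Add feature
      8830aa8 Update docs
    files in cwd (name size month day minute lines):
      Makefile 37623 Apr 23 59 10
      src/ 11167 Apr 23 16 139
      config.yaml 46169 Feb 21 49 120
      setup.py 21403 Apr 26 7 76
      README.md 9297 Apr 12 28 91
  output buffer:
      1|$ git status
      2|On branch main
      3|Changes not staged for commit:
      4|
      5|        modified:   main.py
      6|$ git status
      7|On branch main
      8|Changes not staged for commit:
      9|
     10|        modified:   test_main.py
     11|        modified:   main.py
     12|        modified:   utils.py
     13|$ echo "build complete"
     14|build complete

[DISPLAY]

                                   
                                   
                                   
                  ┏━━━━━━━━━━━━━━━━
                  ┃ Terminal       
                  ┠────────────────
                  ┃$ git status    
                  ┃On branch main  
                  ┃Changes not stag
                  ┃                
                  ┃        modified
                  ┃$ git status    
                  ┃On branch main  
                  ┃Changes not stag
                  ┃                
                  ┗━━━━━━━━━━━━━━━━
                  ┃■■■■■■■■■■      
                  ┃                
                  ┃                


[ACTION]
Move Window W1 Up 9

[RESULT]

                  ┏━━━━━━━━━━━━━━━━
                  ┃ Minesweeper    
                  ┠────────────────
                  ┏━━━━━━━━━━━━━━━━
                  ┃ Terminal       
                  ┠────────────────
                  ┃$ git status    
                  ┃On branch main  
                  ┃Changes not stag
                  ┃                
                  ┃        modified
                  ┃$ git status    
                  ┃On branch main  
                  ┃Changes not stag
                  ┃                
                  ┗━━━━━━━━━━━━━━━━
                  ┃                
                  ┃                
                  ┗━━━━━━━━━━━━━━━━


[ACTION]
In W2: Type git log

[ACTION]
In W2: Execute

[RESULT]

                  ┏━━━━━━━━━━━━━━━━
                  ┃ Minesweeper    
                  ┠────────────────
                  ┏━━━━━━━━━━━━━━━━
                  ┃ Terminal       
                  ┠────────────────
                  ┃        modified
                  ┃$ echo "build co
                  ┃build complete  
                  ┃$ git log       
                  ┃edb9437 Clean up
                  ┃039bcb2 Refactor
                  ┃d4b797c Add feat
                  ┃8830aa8 Update d
                  ┃$ █             
                  ┗━━━━━━━━━━━━━━━━
                  ┃                
                  ┃                
                  ┗━━━━━━━━━━━━━━━━


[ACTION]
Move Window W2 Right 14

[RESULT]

                  ┏━━━━━━━━━━━━━━━━
                  ┃ Minesweeper    
                  ┠────────────────
                  ┃■■■■■■■■■■┏━━━━━
                  ┃■■■■■■■■■■┃ Term
                  ┃■■■■■■■■■■┠─────
                  ┃■■■■■■■■■■┃     
                  ┃■■■■■■■■■■┃$ ech
                  ┃■■■■■■■■■■┃build
                  ┃■■■■■■■■■■┃$ git
                  ┃■■■■■■■■■■┃edb94
                  ┃■■■■■■■■■■┃039bc
                  ┃■■■■■■■■■■┃d4b79
                  ┃          ┃8830a
                  ┃          ┃$ █  
                  ┃          ┗━━━━━
                  ┃                
                  ┃                
                  ┗━━━━━━━━━━━━━━━━


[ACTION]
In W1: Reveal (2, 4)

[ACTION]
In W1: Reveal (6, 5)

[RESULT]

                  ┏━━━━━━━━━━━━━━━━
                  ┃ Minesweeper    
                  ┠────────────────
                  ┃■■■■■■■■■■┏━━━━━
                  ┃■■■■■■■■■■┃ Term
                  ┃■■■■1■■■■■┠─────
                  ┃■■■■■■■■■■┃     
                  ┃■■■■■■■■■■┃$ ech
                  ┃■■■■■■■■■■┃build
                  ┃■■■■■2■■■■┃$ git
                  ┃■■■■■■■■■■┃edb94
                  ┃■■■■■■■■■■┃039bc
                  ┃■■■■■■■■■■┃d4b79
                  ┃          ┃8830a
                  ┃          ┃$ █  
                  ┃          ┗━━━━━
                  ┃                
                  ┃                
                  ┗━━━━━━━━━━━━━━━━


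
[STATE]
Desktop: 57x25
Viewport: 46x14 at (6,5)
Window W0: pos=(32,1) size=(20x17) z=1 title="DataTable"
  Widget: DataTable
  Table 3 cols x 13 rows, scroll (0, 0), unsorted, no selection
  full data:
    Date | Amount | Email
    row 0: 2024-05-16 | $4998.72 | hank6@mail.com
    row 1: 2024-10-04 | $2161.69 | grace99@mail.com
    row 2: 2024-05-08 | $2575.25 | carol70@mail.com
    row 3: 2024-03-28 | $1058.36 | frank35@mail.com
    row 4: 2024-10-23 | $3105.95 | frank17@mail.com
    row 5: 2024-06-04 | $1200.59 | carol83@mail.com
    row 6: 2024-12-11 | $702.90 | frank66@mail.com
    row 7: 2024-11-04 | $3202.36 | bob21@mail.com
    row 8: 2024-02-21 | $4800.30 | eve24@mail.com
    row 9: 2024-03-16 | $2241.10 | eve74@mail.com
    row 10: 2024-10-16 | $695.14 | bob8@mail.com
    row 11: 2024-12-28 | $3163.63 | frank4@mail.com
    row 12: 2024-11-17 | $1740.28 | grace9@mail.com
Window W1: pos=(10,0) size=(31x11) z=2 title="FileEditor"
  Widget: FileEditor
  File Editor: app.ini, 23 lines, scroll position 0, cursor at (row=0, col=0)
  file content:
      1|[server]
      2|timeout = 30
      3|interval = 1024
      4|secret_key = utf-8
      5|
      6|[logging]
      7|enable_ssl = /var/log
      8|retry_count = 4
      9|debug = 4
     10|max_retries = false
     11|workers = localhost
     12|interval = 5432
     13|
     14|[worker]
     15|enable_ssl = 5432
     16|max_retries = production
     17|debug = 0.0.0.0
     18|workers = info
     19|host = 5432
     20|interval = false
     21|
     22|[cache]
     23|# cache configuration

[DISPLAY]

    ┃interval = 1024             ░┃──┼───────┃
    ┃secret_key = utf-8          ░┃16│$4998.7┃
    ┃                            ░┃04│$2161.6┃
    ┃[logging]                   ░┃08│$2575.2┃
    ┃enable_ssl = /var/log       ▼┃28│$1058.3┃
    ┗━━━━━━━━━━━━━━━━━━━━━━━━━━━━━┛23│$3105.9┃
                          ┃2024-06-04│$1200.5┃
                          ┃2024-12-11│$702.90┃
                          ┃2024-11-04│$3202.3┃
                          ┃2024-02-21│$4800.3┃
                          ┃2024-03-16│$2241.1┃
                          ┃2024-10-16│$695.14┃
                          ┗━━━━━━━━━━━━━━━━━━┛
                                              


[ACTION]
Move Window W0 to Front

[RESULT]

    ┃interval = 1024      ┃──────────┼───────┃
    ┃secret_key = utf-8   ┃2024-05-16│$4998.7┃
    ┃                     ┃2024-10-04│$2161.6┃
    ┃[logging]            ┃2024-05-08│$2575.2┃
    ┃enable_ssl = /var/log┃2024-03-28│$1058.3┃
    ┗━━━━━━━━━━━━━━━━━━━━━┃2024-10-23│$3105.9┃
                          ┃2024-06-04│$1200.5┃
                          ┃2024-12-11│$702.90┃
                          ┃2024-11-04│$3202.3┃
                          ┃2024-02-21│$4800.3┃
                          ┃2024-03-16│$2241.1┃
                          ┃2024-10-16│$695.14┃
                          ┗━━━━━━━━━━━━━━━━━━┛
                                              


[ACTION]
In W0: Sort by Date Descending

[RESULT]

    ┃interval = 1024      ┃──────────┼───────┃
    ┃secret_key = utf-8   ┃2024-12-28│$3163.6┃
    ┃                     ┃2024-12-11│$702.90┃
    ┃[logging]            ┃2024-11-17│$1740.2┃
    ┃enable_ssl = /var/log┃2024-11-04│$3202.3┃
    ┗━━━━━━━━━━━━━━━━━━━━━┃2024-10-23│$3105.9┃
                          ┃2024-10-16│$695.14┃
                          ┃2024-10-04│$2161.6┃
                          ┃2024-06-04│$1200.5┃
                          ┃2024-05-16│$4998.7┃
                          ┃2024-05-08│$2575.2┃
                          ┃2024-03-28│$1058.3┃
                          ┗━━━━━━━━━━━━━━━━━━┛
                                              


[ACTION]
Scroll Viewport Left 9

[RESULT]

          ┃interval = 1024      ┃──────────┼──
          ┃secret_key = utf-8   ┃2024-12-28│$3
          ┃                     ┃2024-12-11│$7
          ┃[logging]            ┃2024-11-17│$1
          ┃enable_ssl = /var/log┃2024-11-04│$3
          ┗━━━━━━━━━━━━━━━━━━━━━┃2024-10-23│$3
                                ┃2024-10-16│$6
                                ┃2024-10-04│$2
                                ┃2024-06-04│$1
                                ┃2024-05-16│$4
                                ┃2024-05-08│$2
                                ┃2024-03-28│$1
                                ┗━━━━━━━━━━━━━
                                              


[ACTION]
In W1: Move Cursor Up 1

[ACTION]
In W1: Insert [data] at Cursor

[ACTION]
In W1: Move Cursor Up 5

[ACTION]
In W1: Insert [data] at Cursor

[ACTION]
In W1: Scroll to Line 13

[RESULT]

          ┃enable_ssl = 5432    ┃──────────┼──
          ┃max_retries = product┃2024-12-28│$3
          ┃debug = 0.0.0.0      ┃2024-12-11│$7
          ┃workers = info       ┃2024-11-17│$1
          ┃host = 5432          ┃2024-11-04│$3
          ┗━━━━━━━━━━━━━━━━━━━━━┃2024-10-23│$3
                                ┃2024-10-16│$6
                                ┃2024-10-04│$2
                                ┃2024-06-04│$1
                                ┃2024-05-16│$4
                                ┃2024-05-08│$2
                                ┃2024-03-28│$1
                                ┗━━━━━━━━━━━━━
                                              


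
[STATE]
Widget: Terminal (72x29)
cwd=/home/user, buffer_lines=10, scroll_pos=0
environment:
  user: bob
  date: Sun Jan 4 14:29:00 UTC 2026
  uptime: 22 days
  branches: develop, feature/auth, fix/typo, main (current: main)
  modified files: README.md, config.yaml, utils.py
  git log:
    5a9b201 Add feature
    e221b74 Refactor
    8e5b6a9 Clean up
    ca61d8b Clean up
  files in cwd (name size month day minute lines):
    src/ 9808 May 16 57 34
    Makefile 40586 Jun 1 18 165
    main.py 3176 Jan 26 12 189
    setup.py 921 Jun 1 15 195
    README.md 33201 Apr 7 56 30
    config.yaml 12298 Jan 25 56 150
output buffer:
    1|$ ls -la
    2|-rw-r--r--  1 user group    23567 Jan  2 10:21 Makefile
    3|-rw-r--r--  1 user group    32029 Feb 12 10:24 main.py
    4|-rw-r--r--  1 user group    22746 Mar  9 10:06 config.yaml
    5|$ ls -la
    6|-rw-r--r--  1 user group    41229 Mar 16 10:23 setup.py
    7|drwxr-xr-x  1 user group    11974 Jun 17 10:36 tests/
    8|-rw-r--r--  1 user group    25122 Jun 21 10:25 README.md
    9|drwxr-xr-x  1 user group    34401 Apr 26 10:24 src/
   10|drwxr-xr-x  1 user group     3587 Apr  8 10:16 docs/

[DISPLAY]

$ ls -la                                                                
-rw-r--r--  1 user group    23567 Jan  2 10:21 Makefile                 
-rw-r--r--  1 user group    32029 Feb 12 10:24 main.py                  
-rw-r--r--  1 user group    22746 Mar  9 10:06 config.yaml              
$ ls -la                                                                
-rw-r--r--  1 user group    41229 Mar 16 10:23 setup.py                 
drwxr-xr-x  1 user group    11974 Jun 17 10:36 tests/                   
-rw-r--r--  1 user group    25122 Jun 21 10:25 README.md                
drwxr-xr-x  1 user group    34401 Apr 26 10:24 src/                     
drwxr-xr-x  1 user group     3587 Apr  8 10:16 docs/                    
$ █                                                                     
                                                                        
                                                                        
                                                                        
                                                                        
                                                                        
                                                                        
                                                                        
                                                                        
                                                                        
                                                                        
                                                                        
                                                                        
                                                                        
                                                                        
                                                                        
                                                                        
                                                                        
                                                                        


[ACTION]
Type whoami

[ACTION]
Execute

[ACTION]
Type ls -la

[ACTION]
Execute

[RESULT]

$ ls -la                                                                
-rw-r--r--  1 user group    23567 Jan  2 10:21 Makefile                 
-rw-r--r--  1 user group    32029 Feb 12 10:24 main.py                  
-rw-r--r--  1 user group    22746 Mar  9 10:06 config.yaml              
$ ls -la                                                                
-rw-r--r--  1 user group    41229 Mar 16 10:23 setup.py                 
drwxr-xr-x  1 user group    11974 Jun 17 10:36 tests/                   
-rw-r--r--  1 user group    25122 Jun 21 10:25 README.md                
drwxr-xr-x  1 user group    34401 Apr 26 10:24 src/                     
drwxr-xr-x  1 user group     3587 Apr  8 10:16 docs/                    
$ whoami                                                                
bob                                                                     
$ ls -la                                                                
drwxr-xr-x  1 bob group     9808 May 16 10:57 src/                      
-rw-r--r--  1 bob group    40586 Jun  1 10:18 Makefile                  
-rw-r--r--  1 bob group     3176 Jan 26 10:12 main.py                   
-rw-r--r--  1 bob group      921 Jun  1 10:15 setup.py                  
-rw-r--r--  1 bob group    33201 Apr  7 10:56 README.md                 
-rw-r--r--  1 bob group    12298 Jan 25 10:56 config.yaml               
$ █                                                                     
                                                                        
                                                                        
                                                                        
                                                                        
                                                                        
                                                                        
                                                                        
                                                                        
                                                                        


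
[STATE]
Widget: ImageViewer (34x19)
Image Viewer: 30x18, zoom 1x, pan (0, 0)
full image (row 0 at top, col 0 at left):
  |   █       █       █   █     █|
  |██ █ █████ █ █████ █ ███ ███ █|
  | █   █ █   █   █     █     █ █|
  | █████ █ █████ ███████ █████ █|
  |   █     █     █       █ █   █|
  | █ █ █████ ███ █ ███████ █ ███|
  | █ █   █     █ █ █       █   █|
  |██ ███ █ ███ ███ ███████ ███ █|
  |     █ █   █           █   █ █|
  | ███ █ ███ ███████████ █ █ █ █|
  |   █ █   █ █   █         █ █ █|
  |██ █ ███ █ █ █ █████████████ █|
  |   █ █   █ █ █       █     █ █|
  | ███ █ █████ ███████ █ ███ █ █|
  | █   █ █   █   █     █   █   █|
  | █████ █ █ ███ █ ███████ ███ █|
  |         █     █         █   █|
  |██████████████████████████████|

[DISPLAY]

   █       █       █   █     █    
██ █ █████ █ █████ █ ███ ███ █    
 █   █ █   █   █     █     █ █    
 █████ █ █████ ███████ █████ █    
   █     █     █       █ █   █    
 █ █ █████ ███ █ ███████ █ ███    
 █ █   █     █ █ █       █   █    
██ ███ █ ███ ███ ███████ ███ █    
     █ █   █           █   █ █    
 ███ █ ███ ███████████ █ █ █ █    
   █ █   █ █   █         █ █ █    
██ █ ███ █ █ █ █████████████ █    
   █ █   █ █ █       █     █ █    
 ███ █ █████ ███████ █ ███ █ █    
 █   █ █   █   █     █   █   █    
 █████ █ █ ███ █ ███████ ███ █    
         █     █         █   █    
██████████████████████████████    
                                  


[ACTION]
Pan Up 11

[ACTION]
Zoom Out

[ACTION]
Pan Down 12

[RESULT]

   █ █   █ █ █       █     █ █    
 ███ █ █████ ███████ █ ███ █ █    
 █   █ █   █   █     █   █   █    
 █████ █ █ ███ █ ███████ ███ █    
         █     █         █   █    
██████████████████████████████    
                                  
                                  
                                  
                                  
                                  
                                  
                                  
                                  
                                  
                                  
                                  
                                  
                                  


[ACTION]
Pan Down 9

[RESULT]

                                  
                                  
                                  
                                  
                                  
                                  
                                  
                                  
                                  
                                  
                                  
                                  
                                  
                                  
                                  
                                  
                                  
                                  
                                  


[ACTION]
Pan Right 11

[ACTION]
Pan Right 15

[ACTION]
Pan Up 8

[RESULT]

 █ █                              
   █                              
██ █                              
   █                              
████                              
                                  
                                  
                                  
                                  
                                  
                                  
                                  
                                  
                                  
                                  
                                  
                                  
                                  
                                  


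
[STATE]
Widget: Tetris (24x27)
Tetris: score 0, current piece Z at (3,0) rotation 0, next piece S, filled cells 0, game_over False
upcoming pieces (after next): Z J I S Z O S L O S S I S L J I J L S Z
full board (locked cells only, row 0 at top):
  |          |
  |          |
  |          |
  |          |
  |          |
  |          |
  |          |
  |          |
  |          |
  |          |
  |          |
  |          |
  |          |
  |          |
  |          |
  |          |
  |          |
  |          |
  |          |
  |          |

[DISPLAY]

   ▓▓     │Next:        
    ▓▓    │ ░░          
          │░░           
          │             
          │             
          │             
          │Score:       
          │0            
          │             
          │             
          │             
          │             
          │             
          │             
          │             
          │             
          │             
          │             
          │             
          │             
          │             
          │             
          │             
          │             
          │             
          │             
          │             


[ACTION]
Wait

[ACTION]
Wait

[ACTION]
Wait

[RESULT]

          │Next:        
          │ ░░          
          │░░           
   ▓▓     │             
    ▓▓    │             
          │             
          │Score:       
          │0            
          │             
          │             
          │             
          │             
          │             
          │             
          │             
          │             
          │             
          │             
          │             
          │             
          │             
          │             
          │             
          │             
          │             
          │             
          │             


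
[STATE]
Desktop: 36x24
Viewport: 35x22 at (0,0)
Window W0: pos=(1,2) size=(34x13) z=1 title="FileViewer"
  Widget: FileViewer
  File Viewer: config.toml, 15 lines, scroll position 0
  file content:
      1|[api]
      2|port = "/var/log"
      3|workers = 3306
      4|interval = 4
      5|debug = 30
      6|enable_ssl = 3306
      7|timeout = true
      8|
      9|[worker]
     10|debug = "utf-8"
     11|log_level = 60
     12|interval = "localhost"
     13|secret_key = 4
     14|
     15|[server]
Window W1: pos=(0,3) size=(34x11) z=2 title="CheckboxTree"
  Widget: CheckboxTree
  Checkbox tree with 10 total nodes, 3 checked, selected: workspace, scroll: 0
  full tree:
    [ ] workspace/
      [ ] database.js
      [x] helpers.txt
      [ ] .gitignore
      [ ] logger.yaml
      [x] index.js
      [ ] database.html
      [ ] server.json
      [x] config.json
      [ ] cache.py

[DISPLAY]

                                   
                                   
 ┏━━━━━━━━━━━━━━━━━━━━━━━━━━━━━━━━┓
┏━━━━━━━━━━━━━━━━━━━━━━━━━━━━━━━━┓┃
┃ CheckboxTree                   ┃┨
┠────────────────────────────────┨┃
┃>[-] workspace/                 ┃┃
┃   [ ] database.js              ┃┃
┃   [x] helpers.txt              ┃┃
┃   [ ] .gitignore               ┃┃
┃   [ ] logger.yaml              ┃┃
┃   [x] index.js                 ┃┃
┃   [ ] database.html            ┃┃
┗━━━━━━━━━━━━━━━━━━━━━━━━━━━━━━━━┛┃
 ┗━━━━━━━━━━━━━━━━━━━━━━━━━━━━━━━━┛
                                   
                                   
                                   
                                   
                                   
                                   
                                   


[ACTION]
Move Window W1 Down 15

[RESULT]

                                   
                                   
 ┏━━━━━━━━━━━━━━━━━━━━━━━━━━━━━━━━┓
 ┃ FileViewer                     ┃
 ┠────────────────────────────────┨
 ┃[api]                          ▲┃
 ┃port = "/var/log"              █┃
 ┃workers = 3306                 ░┃
 ┃interval = 4                   ░┃
 ┃debug = 30                     ░┃
 ┃enable_ssl = 3306              ░┃
 ┃timeout = true                 ░┃
 ┃                               ░┃
┏━━━━━━━━━━━━━━━━━━━━━━━━━━━━━━━━┓┃
┃ CheckboxTree                   ┃┛
┠────────────────────────────────┨ 
┃>[-] workspace/                 ┃ 
┃   [ ] database.js              ┃ 
┃   [x] helpers.txt              ┃ 
┃   [ ] .gitignore               ┃ 
┃   [ ] logger.yaml              ┃ 
┃   [x] index.js                 ┃ 


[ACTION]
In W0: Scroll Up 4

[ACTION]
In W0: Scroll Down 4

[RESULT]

                                   
                                   
 ┏━━━━━━━━━━━━━━━━━━━━━━━━━━━━━━━━┓
 ┃ FileViewer                     ┃
 ┠────────────────────────────────┨
 ┃debug = 30                     ▲┃
 ┃enable_ssl = 3306              ░┃
 ┃timeout = true                 ░┃
 ┃                               ░┃
 ┃[worker]                       ░┃
 ┃debug = "utf-8"                █┃
 ┃log_level = 60                 ░┃
 ┃interval = "localhost"         ░┃
┏━━━━━━━━━━━━━━━━━━━━━━━━━━━━━━━━┓┃
┃ CheckboxTree                   ┃┛
┠────────────────────────────────┨ 
┃>[-] workspace/                 ┃ 
┃   [ ] database.js              ┃ 
┃   [x] helpers.txt              ┃ 
┃   [ ] .gitignore               ┃ 
┃   [ ] logger.yaml              ┃ 
┃   [x] index.js                 ┃ 


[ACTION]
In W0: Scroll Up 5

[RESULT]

                                   
                                   
 ┏━━━━━━━━━━━━━━━━━━━━━━━━━━━━━━━━┓
 ┃ FileViewer                     ┃
 ┠────────────────────────────────┨
 ┃[api]                          ▲┃
 ┃port = "/var/log"              █┃
 ┃workers = 3306                 ░┃
 ┃interval = 4                   ░┃
 ┃debug = 30                     ░┃
 ┃enable_ssl = 3306              ░┃
 ┃timeout = true                 ░┃
 ┃                               ░┃
┏━━━━━━━━━━━━━━━━━━━━━━━━━━━━━━━━┓┃
┃ CheckboxTree                   ┃┛
┠────────────────────────────────┨ 
┃>[-] workspace/                 ┃ 
┃   [ ] database.js              ┃ 
┃   [x] helpers.txt              ┃ 
┃   [ ] .gitignore               ┃ 
┃   [ ] logger.yaml              ┃ 
┃   [x] index.js                 ┃ 


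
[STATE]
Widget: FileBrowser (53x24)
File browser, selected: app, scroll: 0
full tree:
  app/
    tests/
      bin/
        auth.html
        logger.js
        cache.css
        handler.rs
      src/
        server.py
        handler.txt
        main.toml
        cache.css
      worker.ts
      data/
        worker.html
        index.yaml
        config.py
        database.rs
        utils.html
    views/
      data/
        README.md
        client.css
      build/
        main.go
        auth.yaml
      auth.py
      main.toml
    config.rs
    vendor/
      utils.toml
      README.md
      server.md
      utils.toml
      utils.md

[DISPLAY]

> [-] app/                                           
    [+] tests/                                       
    [+] views/                                       
    config.rs                                        
    [+] vendor/                                      
                                                     
                                                     
                                                     
                                                     
                                                     
                                                     
                                                     
                                                     
                                                     
                                                     
                                                     
                                                     
                                                     
                                                     
                                                     
                                                     
                                                     
                                                     
                                                     


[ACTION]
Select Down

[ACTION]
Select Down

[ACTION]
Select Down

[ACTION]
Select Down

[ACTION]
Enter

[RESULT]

  [-] app/                                           
    [+] tests/                                       
    [+] views/                                       
    config.rs                                        
  > [-] vendor/                                      
      utils.toml                                     
      README.md                                      
      server.md                                      
      utils.toml                                     
      utils.md                                       
                                                     
                                                     
                                                     
                                                     
                                                     
                                                     
                                                     
                                                     
                                                     
                                                     
                                                     
                                                     
                                                     
                                                     


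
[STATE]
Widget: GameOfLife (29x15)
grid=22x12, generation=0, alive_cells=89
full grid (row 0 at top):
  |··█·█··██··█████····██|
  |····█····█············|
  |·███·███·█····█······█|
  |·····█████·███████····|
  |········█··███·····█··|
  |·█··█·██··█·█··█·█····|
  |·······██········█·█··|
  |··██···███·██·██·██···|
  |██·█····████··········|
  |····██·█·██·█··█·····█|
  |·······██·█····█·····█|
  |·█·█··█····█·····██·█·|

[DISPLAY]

Gen: 0                       
··█·█··██··█████····██       
····█····█············       
·███·███·█····█······█       
·····█████·███████····       
········█··███·····█··       
·█··█·██··█·█··█·█····       
·······██········█·█··       
··██···███·██·██·██···       
██·█····████··········       
····██·█·██·█··█·····█       
·······██·█····█·····█       
·█·█··█····█·····██·█·       
                             
                             


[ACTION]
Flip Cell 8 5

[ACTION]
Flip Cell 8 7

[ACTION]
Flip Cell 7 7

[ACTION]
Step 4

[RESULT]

Gen: 4                       
············███·······       
········██·█···█······       
·█···█·····██████·····       
·█···█···█··█·████····       
··██··█··██·█····██···       
·····█·█·██·█···█·██··       
·█··█·····█···███·██··       
·██·····█·············       
··██····█··██·█·······       
···██·█·██····█·██····       
····█····█············       
····███···············       
                             
                             


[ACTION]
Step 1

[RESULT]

Gen: 5                       
············███·······       
··········██····█·····       
········██·█·····█····       
·█··███··█········█···       
··█·███·····█······█··       
··█████·█····█··█·····       
·██·····█·██···██·██··       
·█·······█·█·██·······       
·█··█···█····█·█······       
··█·██·████··█·█······       
······████············       
····██················       
                             
                             


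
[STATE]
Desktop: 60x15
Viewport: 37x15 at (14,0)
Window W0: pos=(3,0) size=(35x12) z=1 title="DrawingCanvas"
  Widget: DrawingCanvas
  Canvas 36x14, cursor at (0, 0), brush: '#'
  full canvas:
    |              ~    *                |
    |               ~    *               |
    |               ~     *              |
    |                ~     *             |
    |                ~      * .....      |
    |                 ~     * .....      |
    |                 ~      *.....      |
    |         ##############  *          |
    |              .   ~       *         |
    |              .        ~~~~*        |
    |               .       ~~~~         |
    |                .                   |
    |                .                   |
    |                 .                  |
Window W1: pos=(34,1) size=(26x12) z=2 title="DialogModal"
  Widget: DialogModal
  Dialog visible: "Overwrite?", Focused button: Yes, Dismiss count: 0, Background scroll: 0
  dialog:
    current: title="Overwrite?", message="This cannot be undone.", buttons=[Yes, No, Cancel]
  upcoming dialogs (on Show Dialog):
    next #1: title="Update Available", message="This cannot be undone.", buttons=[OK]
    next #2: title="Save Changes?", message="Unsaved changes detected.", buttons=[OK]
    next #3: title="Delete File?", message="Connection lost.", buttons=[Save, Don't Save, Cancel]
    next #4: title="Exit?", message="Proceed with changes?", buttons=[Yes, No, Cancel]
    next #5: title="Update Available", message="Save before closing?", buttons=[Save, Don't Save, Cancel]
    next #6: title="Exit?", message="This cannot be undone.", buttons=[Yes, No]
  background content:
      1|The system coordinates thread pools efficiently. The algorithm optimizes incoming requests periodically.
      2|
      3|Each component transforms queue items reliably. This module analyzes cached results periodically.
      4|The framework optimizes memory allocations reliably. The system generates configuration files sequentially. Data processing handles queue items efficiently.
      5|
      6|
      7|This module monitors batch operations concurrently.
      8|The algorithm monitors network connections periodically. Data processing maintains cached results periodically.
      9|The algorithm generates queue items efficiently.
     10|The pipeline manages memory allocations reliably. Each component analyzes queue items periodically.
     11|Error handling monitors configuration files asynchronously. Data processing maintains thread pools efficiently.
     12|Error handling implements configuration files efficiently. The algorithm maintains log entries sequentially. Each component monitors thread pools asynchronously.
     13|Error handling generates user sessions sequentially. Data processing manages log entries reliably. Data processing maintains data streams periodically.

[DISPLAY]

━━━━━━━━━━━━━━━━━━━━━━━┓             
nvas                ┏━━━━━━━━━━━━━━━━
────────────────────┃ DialogModal    
    ~    *          ┠────────────────
     ~    *         ┃The system coord
     ~     *        ┃  ┌─────────────
      ~     *       ┃Ea│    Overwrite
      ~      * .....┃Th│This cannot b
       ~     * .....┃  │[Yes]  No   C
       ~      *.....┃  └─────────────
#############  *    ┃This module moni
━━━━━━━━━━━━━━━━━━━━┃The algorithm mo
                    ┗━━━━━━━━━━━━━━━━
                                     
                                     


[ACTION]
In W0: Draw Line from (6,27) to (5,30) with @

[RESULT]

━━━━━━━━━━━━━━━━━━━━━━━┓             
nvas                ┏━━━━━━━━━━━━━━━━
────────────────────┃ DialogModal    
    ~    *          ┠────────────────
     ~    *         ┃The system coord
     ~     *        ┃  ┌─────────────
      ~     *       ┃Ea│    Overwrite
      ~      * .....┃Th│This cannot b
       ~     * ....@┃  │[Yes]  No   C
       ~      *..@@.┃  └─────────────
#############  *    ┃This module moni
━━━━━━━━━━━━━━━━━━━━┃The algorithm mo
                    ┗━━━━━━━━━━━━━━━━
                                     
                                     


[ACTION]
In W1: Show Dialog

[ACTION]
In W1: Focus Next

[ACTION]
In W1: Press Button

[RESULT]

━━━━━━━━━━━━━━━━━━━━━━━┓             
nvas                ┏━━━━━━━━━━━━━━━━
────────────────────┃ DialogModal    
    ~    *          ┠────────────────
     ~    *         ┃The system coord
     ~     *        ┃                
      ~     *       ┃Each component t
      ~      * .....┃The framework op
       ~     * ....@┃                
       ~      *..@@.┃                
#############  *    ┃This module moni
━━━━━━━━━━━━━━━━━━━━┃The algorithm mo
                    ┗━━━━━━━━━━━━━━━━
                                     
                                     
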